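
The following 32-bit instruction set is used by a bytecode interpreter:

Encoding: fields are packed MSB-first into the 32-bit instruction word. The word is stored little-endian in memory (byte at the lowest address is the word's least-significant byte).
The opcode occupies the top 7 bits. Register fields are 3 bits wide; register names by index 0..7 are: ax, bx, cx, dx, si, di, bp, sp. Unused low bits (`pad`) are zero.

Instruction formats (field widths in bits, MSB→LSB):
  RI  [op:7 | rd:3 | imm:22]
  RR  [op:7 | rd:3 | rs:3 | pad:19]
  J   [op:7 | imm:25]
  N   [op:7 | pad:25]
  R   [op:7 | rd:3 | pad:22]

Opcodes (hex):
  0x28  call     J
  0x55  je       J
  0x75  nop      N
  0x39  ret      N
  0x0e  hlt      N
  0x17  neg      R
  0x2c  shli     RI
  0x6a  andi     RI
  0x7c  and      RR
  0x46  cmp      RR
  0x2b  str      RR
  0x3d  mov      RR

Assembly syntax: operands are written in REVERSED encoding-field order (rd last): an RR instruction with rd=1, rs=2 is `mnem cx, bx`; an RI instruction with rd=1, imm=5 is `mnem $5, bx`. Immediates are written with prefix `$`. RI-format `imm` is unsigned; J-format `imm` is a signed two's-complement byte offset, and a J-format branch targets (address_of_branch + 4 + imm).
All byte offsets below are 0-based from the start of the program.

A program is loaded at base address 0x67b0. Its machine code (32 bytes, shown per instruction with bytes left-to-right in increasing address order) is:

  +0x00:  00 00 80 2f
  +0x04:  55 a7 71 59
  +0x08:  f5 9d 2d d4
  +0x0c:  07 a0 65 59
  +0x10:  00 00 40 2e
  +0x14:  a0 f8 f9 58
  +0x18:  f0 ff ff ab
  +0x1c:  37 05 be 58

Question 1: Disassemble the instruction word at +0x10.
neg bx

off 0x10: read 00 00 40 2e as little → 0x2e400000
  op=0x2e400000>>25=0x17 ⇒ neg (R)
  rd@[24:22]=0x1 ⇒ bx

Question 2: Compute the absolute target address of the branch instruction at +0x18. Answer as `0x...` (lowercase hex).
0x67bc

@+18  little-endian(f0 ff ff ab) = 0xabfffff0
  top 7b → 0x55 → je [J]
  imm@[24:0]=0x1fffff0 (s25→-16) ⇒ $-16
  target = base 0x67b0 + off 0x18 + 4 + imm -16 = 0x67bc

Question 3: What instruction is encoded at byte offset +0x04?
shli $3254101, di

off 0x04: read 55 a7 71 59 as little → 0x5971a755
  top 7b → 0x2c → shli [RI]
  rd: (w>>22)&0x7=0x5 → di
  imm: (w>>0)&0x3fffff=0x31a755 → $3254101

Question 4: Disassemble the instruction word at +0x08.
+0x08: f5 9d 2d d4 ⇒ word 0xd42d9df5 (little)
  op=0xd42d9df5>>25=0x6a ⇒ andi (RI)
  rd@[24:22]=0x0 ⇒ ax
  imm@[21:0]=0x2d9df5 ⇒ $2989557

andi $2989557, ax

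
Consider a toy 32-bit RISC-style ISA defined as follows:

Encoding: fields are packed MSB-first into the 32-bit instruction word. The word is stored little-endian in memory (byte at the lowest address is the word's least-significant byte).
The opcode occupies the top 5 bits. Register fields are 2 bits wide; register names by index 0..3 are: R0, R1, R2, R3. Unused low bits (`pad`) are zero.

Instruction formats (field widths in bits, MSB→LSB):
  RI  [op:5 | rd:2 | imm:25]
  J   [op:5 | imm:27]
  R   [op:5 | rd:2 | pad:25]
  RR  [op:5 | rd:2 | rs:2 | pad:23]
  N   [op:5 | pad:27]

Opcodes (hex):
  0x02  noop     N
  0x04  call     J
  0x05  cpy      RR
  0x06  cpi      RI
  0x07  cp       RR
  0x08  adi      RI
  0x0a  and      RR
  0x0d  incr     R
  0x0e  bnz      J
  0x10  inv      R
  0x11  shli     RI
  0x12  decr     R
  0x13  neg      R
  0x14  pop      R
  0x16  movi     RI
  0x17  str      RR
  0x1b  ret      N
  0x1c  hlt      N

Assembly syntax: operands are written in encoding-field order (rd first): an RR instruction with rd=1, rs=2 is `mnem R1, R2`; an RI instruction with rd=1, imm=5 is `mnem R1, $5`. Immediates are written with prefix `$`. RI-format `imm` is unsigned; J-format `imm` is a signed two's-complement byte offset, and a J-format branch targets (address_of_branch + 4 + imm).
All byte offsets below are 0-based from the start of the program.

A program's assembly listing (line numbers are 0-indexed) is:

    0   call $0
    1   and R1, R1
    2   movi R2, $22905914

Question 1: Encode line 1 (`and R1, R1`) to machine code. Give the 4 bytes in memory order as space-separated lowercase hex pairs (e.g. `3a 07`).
00 00 80 52

1. and fields op=0xa:5|rd=1:2|rs=1:2|pad=0:23 → word 52800000h → 00 00 80 52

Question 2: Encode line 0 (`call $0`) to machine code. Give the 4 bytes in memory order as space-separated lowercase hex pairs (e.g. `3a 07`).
L0: call op=0x4:5|imm=0:27 ⇒ 0x20000000 ⇒ little 00 00 00 20

00 00 00 20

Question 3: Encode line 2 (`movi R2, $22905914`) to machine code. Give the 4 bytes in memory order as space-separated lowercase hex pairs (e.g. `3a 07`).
L2: movi op=0x16:5|rd=2:2|imm=22905914:25 ⇒ 0xb55d843a ⇒ little 3a 84 5d b5

3a 84 5d b5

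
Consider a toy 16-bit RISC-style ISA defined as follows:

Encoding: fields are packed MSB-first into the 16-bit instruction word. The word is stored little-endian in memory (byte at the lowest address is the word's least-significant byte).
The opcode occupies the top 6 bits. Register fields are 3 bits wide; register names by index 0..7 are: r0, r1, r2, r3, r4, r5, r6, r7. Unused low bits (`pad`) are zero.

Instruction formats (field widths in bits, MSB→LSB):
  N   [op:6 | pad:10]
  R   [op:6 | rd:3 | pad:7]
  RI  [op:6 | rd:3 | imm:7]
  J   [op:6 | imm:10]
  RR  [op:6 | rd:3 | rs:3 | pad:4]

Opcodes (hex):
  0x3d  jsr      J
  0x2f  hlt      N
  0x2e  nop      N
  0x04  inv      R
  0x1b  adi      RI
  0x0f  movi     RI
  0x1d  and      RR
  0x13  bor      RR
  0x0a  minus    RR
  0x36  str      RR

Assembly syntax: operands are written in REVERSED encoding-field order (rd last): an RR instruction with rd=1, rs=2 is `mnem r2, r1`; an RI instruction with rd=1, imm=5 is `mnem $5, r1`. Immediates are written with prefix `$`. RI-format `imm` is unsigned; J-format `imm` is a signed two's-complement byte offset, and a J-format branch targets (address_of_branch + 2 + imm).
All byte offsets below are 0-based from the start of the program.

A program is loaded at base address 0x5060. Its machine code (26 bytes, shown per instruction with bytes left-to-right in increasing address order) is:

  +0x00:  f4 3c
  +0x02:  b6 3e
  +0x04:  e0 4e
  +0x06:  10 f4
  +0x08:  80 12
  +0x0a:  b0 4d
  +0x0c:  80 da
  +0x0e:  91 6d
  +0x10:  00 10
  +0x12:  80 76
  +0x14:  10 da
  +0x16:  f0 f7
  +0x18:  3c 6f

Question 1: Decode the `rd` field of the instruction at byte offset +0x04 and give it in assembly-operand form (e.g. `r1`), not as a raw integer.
r5

+0x04: e0 4e ⇒ word 0x4ee0 (little)
  top 6b → 0x13 → bor [RR]
  rd@[9:7]=0x5 ⇒ r5
  rs@[6:4]=0x6 ⇒ r6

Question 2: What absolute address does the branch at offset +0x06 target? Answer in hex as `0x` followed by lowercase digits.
0x5078

off 0x06: read 10 f4 as little → 0xf410
  op=0xf410>>10=0x3d ⇒ jsr (J)
  imm@[9:0]=0x10 ⇒ $16
  target = base 0x5060 + off 0x06 + 2 + imm 16 = 0x5078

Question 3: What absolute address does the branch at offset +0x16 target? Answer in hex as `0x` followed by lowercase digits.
@+16  little-endian(f0 f7) = 0xf7f0
  top 6b → 0x3d → jsr [J]
  imm@[9:0]=0x3f0 (s10→-16) ⇒ $-16
  target = base 0x5060 + off 0x16 + 2 + imm -16 = 0x5068

0x5068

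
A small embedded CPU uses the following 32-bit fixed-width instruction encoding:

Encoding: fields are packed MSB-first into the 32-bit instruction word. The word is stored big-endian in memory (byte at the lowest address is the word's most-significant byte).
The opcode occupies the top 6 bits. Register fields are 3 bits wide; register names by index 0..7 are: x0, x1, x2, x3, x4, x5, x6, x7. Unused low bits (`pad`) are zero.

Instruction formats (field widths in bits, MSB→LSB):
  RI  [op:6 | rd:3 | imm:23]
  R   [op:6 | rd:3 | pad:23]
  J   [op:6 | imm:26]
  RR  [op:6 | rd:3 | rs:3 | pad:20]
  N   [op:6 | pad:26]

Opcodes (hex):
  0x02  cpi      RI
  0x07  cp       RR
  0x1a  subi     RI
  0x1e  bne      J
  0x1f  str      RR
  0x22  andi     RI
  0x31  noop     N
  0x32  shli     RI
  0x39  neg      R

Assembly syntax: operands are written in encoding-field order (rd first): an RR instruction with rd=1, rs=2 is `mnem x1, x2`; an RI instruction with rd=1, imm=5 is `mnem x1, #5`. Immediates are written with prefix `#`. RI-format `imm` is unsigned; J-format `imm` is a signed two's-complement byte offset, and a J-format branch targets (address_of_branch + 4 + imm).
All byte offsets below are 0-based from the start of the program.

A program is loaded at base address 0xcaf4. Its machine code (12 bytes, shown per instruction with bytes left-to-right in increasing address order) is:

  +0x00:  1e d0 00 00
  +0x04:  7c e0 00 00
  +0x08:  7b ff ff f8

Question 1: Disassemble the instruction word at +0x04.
str x1, x6

off 0x04: read 7c e0 00 00 as big → 0x7ce00000
  op=0x7ce00000>>26=0x1f ⇒ str (RR)
  rd: (w>>23)&0x7=0x1 → x1
  rs: (w>>20)&0x7=0x6 → x6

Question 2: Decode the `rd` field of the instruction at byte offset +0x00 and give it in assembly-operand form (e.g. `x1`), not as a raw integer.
+0x00: 1e d0 00 00 ⇒ word 0x1ed00000 (big)
  opcode bits[31:26]=0x7: cp/RR
  rd: (w>>23)&0x7=0x5 → x5
  rs: (w>>20)&0x7=0x5 → x5

x5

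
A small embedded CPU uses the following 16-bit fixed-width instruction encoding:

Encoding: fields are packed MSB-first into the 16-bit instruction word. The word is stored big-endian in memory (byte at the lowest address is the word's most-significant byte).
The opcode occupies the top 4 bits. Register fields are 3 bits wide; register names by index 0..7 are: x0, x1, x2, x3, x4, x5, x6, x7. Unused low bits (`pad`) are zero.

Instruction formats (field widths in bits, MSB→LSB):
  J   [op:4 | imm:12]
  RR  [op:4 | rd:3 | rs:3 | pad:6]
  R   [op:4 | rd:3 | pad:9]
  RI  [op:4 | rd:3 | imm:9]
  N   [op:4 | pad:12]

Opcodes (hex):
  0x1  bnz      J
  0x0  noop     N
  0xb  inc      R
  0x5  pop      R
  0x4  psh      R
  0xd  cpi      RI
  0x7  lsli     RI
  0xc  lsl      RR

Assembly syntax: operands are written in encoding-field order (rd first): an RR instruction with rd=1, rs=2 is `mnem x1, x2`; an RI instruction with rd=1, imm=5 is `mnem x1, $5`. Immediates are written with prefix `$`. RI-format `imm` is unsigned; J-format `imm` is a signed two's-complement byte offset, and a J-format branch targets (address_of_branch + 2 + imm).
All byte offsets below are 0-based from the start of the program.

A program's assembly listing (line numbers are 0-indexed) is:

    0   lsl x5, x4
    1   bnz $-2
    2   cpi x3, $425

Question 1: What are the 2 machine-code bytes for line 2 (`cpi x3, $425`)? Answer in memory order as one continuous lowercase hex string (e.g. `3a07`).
L2: cpi op=0xd:4|rd=3:3|imm=425:9 ⇒ 0xd7a9 ⇒ big d7 a9

d7a9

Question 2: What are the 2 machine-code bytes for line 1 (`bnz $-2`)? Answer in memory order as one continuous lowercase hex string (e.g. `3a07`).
1ffe

1. bnz fields op=0x1:4|imm=-2:12 → word 1ffeh → 1f fe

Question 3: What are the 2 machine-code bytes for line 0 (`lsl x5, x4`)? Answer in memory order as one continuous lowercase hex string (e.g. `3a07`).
cb00

line 0 (lsl): pack op=0xc:4|rd=5:3|rs=4:3|pad=0:6 = 0xcb00; big→ cb 00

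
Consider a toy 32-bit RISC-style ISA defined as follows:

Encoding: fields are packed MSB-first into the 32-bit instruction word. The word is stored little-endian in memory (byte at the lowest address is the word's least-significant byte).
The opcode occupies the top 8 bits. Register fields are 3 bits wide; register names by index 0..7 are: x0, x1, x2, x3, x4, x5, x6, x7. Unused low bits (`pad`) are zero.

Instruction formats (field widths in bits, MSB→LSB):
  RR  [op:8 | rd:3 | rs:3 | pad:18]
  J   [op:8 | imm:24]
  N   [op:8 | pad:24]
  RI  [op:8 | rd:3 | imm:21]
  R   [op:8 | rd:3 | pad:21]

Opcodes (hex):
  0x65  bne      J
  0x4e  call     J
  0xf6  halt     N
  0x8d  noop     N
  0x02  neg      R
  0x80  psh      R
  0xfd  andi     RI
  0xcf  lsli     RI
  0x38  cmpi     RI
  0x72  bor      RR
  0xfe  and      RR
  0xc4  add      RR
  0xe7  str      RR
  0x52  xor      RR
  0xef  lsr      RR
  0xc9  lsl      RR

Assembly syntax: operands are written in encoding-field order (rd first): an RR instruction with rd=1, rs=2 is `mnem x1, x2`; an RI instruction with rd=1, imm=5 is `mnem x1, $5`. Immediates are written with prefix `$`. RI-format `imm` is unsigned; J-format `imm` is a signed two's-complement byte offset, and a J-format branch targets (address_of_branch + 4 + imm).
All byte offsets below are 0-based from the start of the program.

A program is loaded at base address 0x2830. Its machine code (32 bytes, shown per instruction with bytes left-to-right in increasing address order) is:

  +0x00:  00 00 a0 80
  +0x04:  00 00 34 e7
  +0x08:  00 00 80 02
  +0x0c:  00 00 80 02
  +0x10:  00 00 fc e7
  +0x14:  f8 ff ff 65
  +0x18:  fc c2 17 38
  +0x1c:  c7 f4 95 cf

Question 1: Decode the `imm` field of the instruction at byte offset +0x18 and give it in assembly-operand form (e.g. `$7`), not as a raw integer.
off 0x18: read fc c2 17 38 as little → 0x3817c2fc
  top 8b → 0x38 → cmpi [RI]
  [23:21] rd=0 = x0
  [20:0] imm=1557244 = $1557244

$1557244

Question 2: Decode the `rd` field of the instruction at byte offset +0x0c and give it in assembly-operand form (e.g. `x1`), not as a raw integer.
x4

+0x0c: 00 00 80 02 ⇒ word 0x02800000 (little)
  opcode bits[31:24]=0x2: neg/R
  rd: (w>>21)&0x7=0x4 → x4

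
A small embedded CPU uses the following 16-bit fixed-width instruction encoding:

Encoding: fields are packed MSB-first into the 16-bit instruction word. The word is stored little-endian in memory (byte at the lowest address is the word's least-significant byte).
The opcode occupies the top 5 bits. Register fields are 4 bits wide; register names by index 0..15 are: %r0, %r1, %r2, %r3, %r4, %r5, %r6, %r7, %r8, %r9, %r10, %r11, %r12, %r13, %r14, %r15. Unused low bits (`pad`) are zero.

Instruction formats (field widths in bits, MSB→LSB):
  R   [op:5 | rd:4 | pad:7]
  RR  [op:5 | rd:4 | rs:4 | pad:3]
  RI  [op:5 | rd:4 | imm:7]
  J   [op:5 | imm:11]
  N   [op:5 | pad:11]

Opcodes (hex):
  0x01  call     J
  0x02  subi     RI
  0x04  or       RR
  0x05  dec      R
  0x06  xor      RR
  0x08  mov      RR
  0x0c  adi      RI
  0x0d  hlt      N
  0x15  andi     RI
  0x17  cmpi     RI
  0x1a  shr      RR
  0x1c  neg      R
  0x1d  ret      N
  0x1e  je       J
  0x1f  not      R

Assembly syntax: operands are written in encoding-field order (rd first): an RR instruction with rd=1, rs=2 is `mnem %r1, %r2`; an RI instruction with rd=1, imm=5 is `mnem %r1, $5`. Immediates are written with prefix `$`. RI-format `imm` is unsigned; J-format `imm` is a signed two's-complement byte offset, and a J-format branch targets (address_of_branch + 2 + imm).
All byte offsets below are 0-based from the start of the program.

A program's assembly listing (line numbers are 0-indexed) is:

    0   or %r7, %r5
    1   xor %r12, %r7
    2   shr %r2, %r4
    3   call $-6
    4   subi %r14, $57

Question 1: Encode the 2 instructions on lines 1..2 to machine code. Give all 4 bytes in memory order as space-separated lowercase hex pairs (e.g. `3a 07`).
L1: xor op=0x6:5|rd=12:4|rs=7:4|pad=0:3 ⇒ 0x3638 ⇒ little 38 36
L2: shr op=0x1a:5|rd=2:4|rs=4:4|pad=0:3 ⇒ 0xd120 ⇒ little 20 d1

38 36 20 d1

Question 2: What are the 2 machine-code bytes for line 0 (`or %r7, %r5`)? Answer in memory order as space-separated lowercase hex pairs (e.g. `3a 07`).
a8 23

L0: or op=0x4:5|rd=7:4|rs=5:4|pad=0:3 ⇒ 0x23a8 ⇒ little a8 23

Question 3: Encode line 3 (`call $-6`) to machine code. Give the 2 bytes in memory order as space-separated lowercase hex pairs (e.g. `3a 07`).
line 3 (call): pack op=0x1:5|imm=-6:11 = 0x0ffa; little→ fa 0f

fa 0f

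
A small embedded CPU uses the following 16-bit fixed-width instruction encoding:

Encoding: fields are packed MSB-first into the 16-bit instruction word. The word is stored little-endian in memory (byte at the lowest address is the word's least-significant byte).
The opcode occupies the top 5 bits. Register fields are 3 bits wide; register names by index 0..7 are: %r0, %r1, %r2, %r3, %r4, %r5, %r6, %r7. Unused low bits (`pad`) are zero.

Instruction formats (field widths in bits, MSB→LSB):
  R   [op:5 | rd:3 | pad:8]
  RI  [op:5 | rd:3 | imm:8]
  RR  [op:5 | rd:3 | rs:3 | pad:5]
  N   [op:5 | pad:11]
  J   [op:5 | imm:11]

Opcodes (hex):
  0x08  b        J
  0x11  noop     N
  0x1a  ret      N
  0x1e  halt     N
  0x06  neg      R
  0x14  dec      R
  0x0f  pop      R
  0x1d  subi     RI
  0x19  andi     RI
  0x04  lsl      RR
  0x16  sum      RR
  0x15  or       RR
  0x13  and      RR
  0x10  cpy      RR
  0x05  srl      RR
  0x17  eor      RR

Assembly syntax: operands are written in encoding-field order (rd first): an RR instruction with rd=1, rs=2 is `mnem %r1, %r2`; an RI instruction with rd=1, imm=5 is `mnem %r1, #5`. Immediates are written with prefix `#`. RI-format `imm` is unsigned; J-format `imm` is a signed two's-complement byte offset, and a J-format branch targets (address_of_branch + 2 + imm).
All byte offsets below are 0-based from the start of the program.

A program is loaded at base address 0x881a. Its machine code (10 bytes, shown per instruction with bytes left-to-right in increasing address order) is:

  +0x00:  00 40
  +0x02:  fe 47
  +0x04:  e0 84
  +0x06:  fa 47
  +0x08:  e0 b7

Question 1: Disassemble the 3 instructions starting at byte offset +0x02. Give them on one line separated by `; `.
[02] fe 47 → 0x47fe
  opcode bits[15:11]=0x8: b/J
  [10:0] imm=2046 (s11→-2) = #-2
[04] e0 84 → 0x84e0
  opcode bits[15:11]=0x10: cpy/RR
  [10:8] rd=4 = %r4
  [7:5] rs=7 = %r7
[06] fa 47 → 0x47fa
  opcode bits[15:11]=0x8: b/J
  [10:0] imm=2042 (s11→-6) = #-6

b #-2; cpy %r4, %r7; b #-6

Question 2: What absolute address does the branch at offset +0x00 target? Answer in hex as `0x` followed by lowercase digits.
0x881c

+0x00: 00 40 ⇒ word 0x4000 (little)
  top 5b → 0x8 → b [J]
  [10:0] imm=0 = #0
  target = base 0x881a + off 0x00 + 2 + imm 0 = 0x881c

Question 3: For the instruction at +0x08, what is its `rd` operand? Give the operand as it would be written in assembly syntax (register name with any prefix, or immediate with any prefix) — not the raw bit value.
[08] e0 b7 → 0xb7e0
  op=0xb7e0>>11=0x16 ⇒ sum (RR)
  [10:8] rd=7 = %r7
  [7:5] rs=7 = %r7

%r7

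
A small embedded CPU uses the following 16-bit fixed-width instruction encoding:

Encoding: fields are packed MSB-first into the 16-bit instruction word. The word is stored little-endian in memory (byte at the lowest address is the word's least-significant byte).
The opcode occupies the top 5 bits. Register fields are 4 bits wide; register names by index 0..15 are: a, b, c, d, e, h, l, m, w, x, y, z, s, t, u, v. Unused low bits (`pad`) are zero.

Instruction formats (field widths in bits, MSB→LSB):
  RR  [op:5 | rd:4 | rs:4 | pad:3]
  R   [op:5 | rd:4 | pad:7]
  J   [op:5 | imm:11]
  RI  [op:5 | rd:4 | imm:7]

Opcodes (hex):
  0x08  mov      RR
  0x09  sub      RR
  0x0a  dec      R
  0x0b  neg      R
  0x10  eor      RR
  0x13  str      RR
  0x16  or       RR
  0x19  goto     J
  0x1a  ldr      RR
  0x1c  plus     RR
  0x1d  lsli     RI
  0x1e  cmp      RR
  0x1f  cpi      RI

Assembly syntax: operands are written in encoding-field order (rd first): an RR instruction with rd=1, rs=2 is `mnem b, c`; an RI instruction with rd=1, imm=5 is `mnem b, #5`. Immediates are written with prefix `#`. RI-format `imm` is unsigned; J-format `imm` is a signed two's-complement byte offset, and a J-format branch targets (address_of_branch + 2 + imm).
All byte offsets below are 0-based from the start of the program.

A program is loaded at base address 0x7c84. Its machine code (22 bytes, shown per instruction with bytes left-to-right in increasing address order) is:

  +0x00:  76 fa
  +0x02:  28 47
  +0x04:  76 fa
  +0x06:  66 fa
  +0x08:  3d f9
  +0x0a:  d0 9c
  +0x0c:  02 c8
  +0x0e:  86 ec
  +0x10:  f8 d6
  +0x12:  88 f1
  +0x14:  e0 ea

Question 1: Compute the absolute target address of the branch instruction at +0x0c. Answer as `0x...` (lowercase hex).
0x7c94

+0x0c: 02 c8 ⇒ word 0xc802 (little)
  top 5b → 0x19 → goto [J]
  imm@[10:0]=0x2 ⇒ #2
  target = base 0x7c84 + off 0x0c + 2 + imm 2 = 0x7c94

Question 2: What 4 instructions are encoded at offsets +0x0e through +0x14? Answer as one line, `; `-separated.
off 0x0e: read 86 ec as little → 0xec86
  op=0xec86>>11=0x1d ⇒ lsli (RI)
  rd: (w>>7)&0xf=0x9 → x
  imm: (w>>0)&0x7f=0x6 → #6
off 0x10: read f8 d6 as little → 0xd6f8
  op=0xd6f8>>11=0x1a ⇒ ldr (RR)
  rd: (w>>7)&0xf=0xd → t
  rs: (w>>3)&0xf=0xf → v
off 0x12: read 88 f1 as little → 0xf188
  op=0xf188>>11=0x1e ⇒ cmp (RR)
  rd: (w>>7)&0xf=0x3 → d
  rs: (w>>3)&0xf=0x1 → b
off 0x14: read e0 ea as little → 0xeae0
  op=0xeae0>>11=0x1d ⇒ lsli (RI)
  rd: (w>>7)&0xf=0x5 → h
  imm: (w>>0)&0x7f=0x60 → #96

lsli x, #6; ldr t, v; cmp d, b; lsli h, #96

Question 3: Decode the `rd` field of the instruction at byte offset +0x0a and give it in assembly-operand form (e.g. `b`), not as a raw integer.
x

@+0a  little-endian(d0 9c) = 0x9cd0
  top 5b → 0x13 → str [RR]
  rd: (w>>7)&0xf=0x9 → x
  rs: (w>>3)&0xf=0xa → y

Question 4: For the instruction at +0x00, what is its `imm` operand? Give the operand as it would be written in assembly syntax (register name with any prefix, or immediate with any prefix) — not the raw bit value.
#118

+0x00: 76 fa ⇒ word 0xfa76 (little)
  opcode bits[15:11]=0x1f: cpi/RI
  [10:7] rd=4 = e
  [6:0] imm=118 = #118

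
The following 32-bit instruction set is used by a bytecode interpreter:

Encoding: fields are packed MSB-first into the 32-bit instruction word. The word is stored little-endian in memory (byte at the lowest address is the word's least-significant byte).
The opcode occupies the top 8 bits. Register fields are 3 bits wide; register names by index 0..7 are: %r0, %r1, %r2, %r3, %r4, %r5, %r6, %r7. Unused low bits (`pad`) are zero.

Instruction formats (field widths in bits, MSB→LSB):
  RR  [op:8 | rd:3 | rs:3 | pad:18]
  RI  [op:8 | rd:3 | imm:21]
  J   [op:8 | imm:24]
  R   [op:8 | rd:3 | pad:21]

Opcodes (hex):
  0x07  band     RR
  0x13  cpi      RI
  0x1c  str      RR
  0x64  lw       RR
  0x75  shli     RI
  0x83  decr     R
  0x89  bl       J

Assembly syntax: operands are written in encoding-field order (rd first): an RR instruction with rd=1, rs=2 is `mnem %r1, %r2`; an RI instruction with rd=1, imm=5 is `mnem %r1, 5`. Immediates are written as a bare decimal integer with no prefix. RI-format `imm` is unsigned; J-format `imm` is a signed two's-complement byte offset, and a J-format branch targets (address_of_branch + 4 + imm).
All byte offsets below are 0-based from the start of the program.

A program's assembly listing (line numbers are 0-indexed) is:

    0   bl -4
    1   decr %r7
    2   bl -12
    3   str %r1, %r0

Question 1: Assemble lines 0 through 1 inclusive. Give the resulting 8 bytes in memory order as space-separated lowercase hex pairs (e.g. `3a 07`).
line 0 (bl): pack op=0x89:8|imm=-4:24 = 0x89fffffc; little→ fc ff ff 89
line 1 (decr): pack op=0x83:8|rd=7:3|pad=0:21 = 0x83e00000; little→ 00 00 e0 83

fc ff ff 89 00 00 e0 83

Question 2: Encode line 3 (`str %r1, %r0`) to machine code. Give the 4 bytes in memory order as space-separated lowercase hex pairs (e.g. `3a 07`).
L3: str op=0x1c:8|rd=1:3|rs=0:3|pad=0:18 ⇒ 0x1c200000 ⇒ little 00 00 20 1c

00 00 20 1c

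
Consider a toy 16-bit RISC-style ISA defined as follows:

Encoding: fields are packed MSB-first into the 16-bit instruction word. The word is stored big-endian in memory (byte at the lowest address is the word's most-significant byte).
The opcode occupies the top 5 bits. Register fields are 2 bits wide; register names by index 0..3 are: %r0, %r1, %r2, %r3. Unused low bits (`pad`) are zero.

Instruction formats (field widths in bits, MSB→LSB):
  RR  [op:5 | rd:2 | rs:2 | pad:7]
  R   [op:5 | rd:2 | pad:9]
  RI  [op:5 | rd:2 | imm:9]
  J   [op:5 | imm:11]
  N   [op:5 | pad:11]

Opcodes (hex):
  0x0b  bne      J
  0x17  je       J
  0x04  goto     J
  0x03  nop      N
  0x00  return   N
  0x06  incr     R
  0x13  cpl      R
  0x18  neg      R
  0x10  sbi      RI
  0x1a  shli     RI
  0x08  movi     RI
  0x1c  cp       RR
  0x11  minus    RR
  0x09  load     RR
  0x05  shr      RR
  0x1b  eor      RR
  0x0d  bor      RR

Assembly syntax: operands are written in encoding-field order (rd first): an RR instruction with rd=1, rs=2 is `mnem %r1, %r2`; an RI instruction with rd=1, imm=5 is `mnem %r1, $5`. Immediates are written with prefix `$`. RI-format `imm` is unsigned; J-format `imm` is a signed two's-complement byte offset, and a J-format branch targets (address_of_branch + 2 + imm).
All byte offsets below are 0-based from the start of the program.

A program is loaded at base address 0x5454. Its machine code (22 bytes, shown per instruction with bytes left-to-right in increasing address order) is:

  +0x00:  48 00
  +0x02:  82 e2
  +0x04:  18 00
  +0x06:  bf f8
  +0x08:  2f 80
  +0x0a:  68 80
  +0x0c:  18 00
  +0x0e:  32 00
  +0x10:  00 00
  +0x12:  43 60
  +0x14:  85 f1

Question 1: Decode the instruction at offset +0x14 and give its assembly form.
sbi %r2, $497

off 0x14: read 85 f1 as big → 0x85f1
  op=0x85f1>>11=0x10 ⇒ sbi (RI)
  rd@[10:9]=0x2 ⇒ %r2
  imm@[8:0]=0x1f1 ⇒ $497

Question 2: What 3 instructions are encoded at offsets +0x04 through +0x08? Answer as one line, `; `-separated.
@+04  big-endian(18 00) = 0x1800
  op=0x1800>>11=0x3 ⇒ nop (N)
@+06  big-endian(bf f8) = 0xbff8
  op=0xbff8>>11=0x17 ⇒ je (J)
  imm: (w>>0)&0x7ff=0x7f8 (s11→-8) → $-8
@+08  big-endian(2f 80) = 0x2f80
  op=0x2f80>>11=0x5 ⇒ shr (RR)
  rd: (w>>9)&0x3=0x3 → %r3
  rs: (w>>7)&0x3=0x3 → %r3

nop; je $-8; shr %r3, %r3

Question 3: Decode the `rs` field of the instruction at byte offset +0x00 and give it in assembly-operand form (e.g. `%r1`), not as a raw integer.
+0x00: 48 00 ⇒ word 0x4800 (big)
  opcode bits[15:11]=0x9: load/RR
  [10:9] rd=0 = %r0
  [8:7] rs=0 = %r0

%r0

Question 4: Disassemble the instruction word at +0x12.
movi %r1, $352

[12] 43 60 → 0x4360
  op=0x4360>>11=0x8 ⇒ movi (RI)
  rd: (w>>9)&0x3=0x1 → %r1
  imm: (w>>0)&0x1ff=0x160 → $352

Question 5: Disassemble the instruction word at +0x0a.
bor %r0, %r1

+0x0a: 68 80 ⇒ word 0x6880 (big)
  top 5b → 0xd → bor [RR]
  rd: (w>>9)&0x3=0x0 → %r0
  rs: (w>>7)&0x3=0x1 → %r1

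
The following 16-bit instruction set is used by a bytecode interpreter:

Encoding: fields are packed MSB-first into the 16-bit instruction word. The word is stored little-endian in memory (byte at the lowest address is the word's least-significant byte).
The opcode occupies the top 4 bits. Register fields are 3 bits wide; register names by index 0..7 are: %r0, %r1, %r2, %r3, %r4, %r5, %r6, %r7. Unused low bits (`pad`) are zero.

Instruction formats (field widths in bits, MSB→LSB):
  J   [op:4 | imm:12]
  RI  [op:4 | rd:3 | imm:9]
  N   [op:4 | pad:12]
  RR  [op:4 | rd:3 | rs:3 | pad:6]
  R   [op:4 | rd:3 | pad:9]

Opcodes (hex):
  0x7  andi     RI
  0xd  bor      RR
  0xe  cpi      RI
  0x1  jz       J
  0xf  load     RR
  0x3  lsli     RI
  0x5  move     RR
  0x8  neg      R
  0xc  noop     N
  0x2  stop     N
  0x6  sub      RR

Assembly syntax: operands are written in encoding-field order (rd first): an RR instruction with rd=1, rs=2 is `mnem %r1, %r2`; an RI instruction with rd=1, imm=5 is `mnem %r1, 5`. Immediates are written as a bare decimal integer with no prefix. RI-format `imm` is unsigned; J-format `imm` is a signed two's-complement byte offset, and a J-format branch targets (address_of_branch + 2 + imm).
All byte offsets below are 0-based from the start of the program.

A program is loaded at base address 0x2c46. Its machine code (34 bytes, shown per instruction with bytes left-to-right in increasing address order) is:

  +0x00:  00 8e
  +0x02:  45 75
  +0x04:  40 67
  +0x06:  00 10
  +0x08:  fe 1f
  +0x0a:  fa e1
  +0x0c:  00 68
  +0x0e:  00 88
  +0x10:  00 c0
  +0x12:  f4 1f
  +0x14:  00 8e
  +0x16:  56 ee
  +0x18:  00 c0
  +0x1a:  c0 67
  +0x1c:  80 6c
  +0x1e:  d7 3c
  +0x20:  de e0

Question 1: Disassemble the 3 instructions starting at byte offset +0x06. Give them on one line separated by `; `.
jz 0; jz -2; cpi %r0, 506

@+06  little-endian(00 10) = 0x1000
  op=0x1000>>12=0x1 ⇒ jz (J)
  imm@[11:0]=0x0 ⇒ 0
@+08  little-endian(fe 1f) = 0x1ffe
  op=0x1ffe>>12=0x1 ⇒ jz (J)
  imm@[11:0]=0xffe (s12→-2) ⇒ -2
@+0a  little-endian(fa e1) = 0xe1fa
  op=0xe1fa>>12=0xe ⇒ cpi (RI)
  rd@[11:9]=0x0 ⇒ %r0
  imm@[8:0]=0x1fa ⇒ 506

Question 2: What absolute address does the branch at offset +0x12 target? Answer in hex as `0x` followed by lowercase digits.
[12] f4 1f → 0x1ff4
  opcode bits[15:12]=0x1: jz/J
  imm: (w>>0)&0xfff=0xff4 (s12→-12) → -12
  target = base 0x2c46 + off 0x12 + 2 + imm -12 = 0x2c4e

0x2c4e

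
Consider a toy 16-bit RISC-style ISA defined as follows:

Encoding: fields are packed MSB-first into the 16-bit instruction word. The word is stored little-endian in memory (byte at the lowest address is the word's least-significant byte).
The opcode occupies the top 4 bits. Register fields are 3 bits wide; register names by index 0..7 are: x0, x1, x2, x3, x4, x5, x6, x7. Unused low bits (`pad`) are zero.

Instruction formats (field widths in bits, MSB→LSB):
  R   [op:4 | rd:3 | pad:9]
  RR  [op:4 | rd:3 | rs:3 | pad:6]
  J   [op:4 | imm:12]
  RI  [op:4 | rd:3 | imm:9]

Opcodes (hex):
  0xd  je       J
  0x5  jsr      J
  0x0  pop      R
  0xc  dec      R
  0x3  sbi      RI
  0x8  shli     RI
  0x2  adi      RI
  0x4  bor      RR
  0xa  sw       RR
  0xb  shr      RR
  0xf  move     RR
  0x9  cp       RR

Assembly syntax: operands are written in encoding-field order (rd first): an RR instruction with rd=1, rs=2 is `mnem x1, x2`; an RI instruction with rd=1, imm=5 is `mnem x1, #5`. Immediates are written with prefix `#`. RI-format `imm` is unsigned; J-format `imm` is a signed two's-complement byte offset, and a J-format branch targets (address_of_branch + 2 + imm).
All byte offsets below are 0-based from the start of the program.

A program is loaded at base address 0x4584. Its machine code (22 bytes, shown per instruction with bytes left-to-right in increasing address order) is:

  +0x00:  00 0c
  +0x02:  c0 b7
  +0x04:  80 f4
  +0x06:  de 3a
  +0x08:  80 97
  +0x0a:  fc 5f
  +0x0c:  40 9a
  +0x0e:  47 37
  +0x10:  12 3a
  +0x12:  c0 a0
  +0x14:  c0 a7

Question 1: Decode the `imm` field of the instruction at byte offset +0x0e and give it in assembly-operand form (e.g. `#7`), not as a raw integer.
#327

off 0x0e: read 47 37 as little → 0x3747
  op=0x3747>>12=0x3 ⇒ sbi (RI)
  rd@[11:9]=0x3 ⇒ x3
  imm@[8:0]=0x147 ⇒ #327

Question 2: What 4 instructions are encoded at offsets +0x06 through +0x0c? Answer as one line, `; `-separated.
sbi x5, #222; cp x3, x6; jsr #-4; cp x5, x1

+0x06: de 3a ⇒ word 0x3ade (little)
  op=0x3ade>>12=0x3 ⇒ sbi (RI)
  rd: (w>>9)&0x7=0x5 → x5
  imm: (w>>0)&0x1ff=0xde → #222
+0x08: 80 97 ⇒ word 0x9780 (little)
  op=0x9780>>12=0x9 ⇒ cp (RR)
  rd: (w>>9)&0x7=0x3 → x3
  rs: (w>>6)&0x7=0x6 → x6
+0x0a: fc 5f ⇒ word 0x5ffc (little)
  op=0x5ffc>>12=0x5 ⇒ jsr (J)
  imm: (w>>0)&0xfff=0xffc (s12→-4) → #-4
+0x0c: 40 9a ⇒ word 0x9a40 (little)
  op=0x9a40>>12=0x9 ⇒ cp (RR)
  rd: (w>>9)&0x7=0x5 → x5
  rs: (w>>6)&0x7=0x1 → x1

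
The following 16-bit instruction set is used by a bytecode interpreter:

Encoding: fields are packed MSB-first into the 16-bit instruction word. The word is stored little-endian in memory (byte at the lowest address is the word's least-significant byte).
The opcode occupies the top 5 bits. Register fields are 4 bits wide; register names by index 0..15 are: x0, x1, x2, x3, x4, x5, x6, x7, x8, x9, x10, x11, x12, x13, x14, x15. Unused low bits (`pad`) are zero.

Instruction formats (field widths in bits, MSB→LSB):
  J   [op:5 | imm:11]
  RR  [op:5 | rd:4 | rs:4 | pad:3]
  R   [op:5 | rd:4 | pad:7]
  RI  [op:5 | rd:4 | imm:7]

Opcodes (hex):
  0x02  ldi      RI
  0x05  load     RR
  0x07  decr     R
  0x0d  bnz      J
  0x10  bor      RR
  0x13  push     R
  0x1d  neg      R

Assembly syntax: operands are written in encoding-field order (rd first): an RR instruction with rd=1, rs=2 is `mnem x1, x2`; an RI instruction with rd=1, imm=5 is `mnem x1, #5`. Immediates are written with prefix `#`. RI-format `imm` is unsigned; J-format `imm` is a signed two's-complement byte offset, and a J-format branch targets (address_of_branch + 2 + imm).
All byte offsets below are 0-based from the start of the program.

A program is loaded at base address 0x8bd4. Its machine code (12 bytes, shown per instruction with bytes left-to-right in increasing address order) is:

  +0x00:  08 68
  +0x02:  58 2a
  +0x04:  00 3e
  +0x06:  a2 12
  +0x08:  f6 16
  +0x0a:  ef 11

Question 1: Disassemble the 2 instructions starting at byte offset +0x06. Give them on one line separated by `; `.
ldi x5, #34; ldi x13, #118

off 0x06: read a2 12 as little → 0x12a2
  opcode bits[15:11]=0x2: ldi/RI
  [10:7] rd=5 = x5
  [6:0] imm=34 = #34
off 0x08: read f6 16 as little → 0x16f6
  opcode bits[15:11]=0x2: ldi/RI
  [10:7] rd=13 = x13
  [6:0] imm=118 = #118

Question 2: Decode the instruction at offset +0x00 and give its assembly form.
bnz #8

+0x00: 08 68 ⇒ word 0x6808 (little)
  op=0x6808>>11=0xd ⇒ bnz (J)
  [10:0] imm=8 = #8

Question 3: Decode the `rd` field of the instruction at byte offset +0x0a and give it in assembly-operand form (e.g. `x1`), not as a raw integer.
x3

[0a] ef 11 → 0x11ef
  opcode bits[15:11]=0x2: ldi/RI
  rd: (w>>7)&0xf=0x3 → x3
  imm: (w>>0)&0x7f=0x6f → #111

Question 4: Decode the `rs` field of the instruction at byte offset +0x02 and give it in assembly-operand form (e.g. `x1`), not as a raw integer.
[02] 58 2a → 0x2a58
  opcode bits[15:11]=0x5: load/RR
  [10:7] rd=4 = x4
  [6:3] rs=11 = x11

x11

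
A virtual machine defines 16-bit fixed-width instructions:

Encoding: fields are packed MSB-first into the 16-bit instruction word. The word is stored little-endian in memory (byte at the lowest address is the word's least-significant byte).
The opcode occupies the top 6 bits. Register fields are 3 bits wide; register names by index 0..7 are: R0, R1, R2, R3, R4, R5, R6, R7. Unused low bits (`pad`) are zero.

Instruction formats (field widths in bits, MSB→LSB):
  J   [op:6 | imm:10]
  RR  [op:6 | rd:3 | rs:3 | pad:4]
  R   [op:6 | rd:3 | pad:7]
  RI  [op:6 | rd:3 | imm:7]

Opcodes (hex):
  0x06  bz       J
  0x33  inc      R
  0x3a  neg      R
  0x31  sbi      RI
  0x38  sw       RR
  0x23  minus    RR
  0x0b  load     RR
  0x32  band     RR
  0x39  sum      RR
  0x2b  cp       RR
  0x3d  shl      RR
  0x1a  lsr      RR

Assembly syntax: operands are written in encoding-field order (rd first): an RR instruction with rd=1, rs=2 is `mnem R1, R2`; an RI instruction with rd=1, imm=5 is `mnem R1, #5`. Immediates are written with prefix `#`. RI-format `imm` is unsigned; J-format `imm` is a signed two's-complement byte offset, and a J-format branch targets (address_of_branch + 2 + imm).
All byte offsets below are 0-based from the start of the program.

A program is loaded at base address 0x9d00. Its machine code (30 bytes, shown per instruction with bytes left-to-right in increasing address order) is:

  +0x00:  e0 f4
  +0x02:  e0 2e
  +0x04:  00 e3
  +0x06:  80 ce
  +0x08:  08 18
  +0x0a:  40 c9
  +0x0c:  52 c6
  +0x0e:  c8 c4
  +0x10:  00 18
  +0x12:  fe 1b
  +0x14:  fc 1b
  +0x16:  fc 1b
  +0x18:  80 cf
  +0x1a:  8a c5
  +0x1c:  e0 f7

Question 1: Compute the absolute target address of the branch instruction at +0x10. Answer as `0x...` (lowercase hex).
off 0x10: read 00 18 as little → 0x1800
  op=0x1800>>10=0x6 ⇒ bz (J)
  imm@[9:0]=0x0 ⇒ #0
  target = base 0x9d00 + off 0x10 + 2 + imm 0 = 0x9d12

0x9d12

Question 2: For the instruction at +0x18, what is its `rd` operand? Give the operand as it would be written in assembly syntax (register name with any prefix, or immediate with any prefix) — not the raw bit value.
R7

off 0x18: read 80 cf as little → 0xcf80
  op=0xcf80>>10=0x33 ⇒ inc (R)
  rd@[9:7]=0x7 ⇒ R7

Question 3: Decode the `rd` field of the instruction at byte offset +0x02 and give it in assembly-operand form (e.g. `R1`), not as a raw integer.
[02] e0 2e → 0x2ee0
  opcode bits[15:10]=0xb: load/RR
  rd: (w>>7)&0x7=0x5 → R5
  rs: (w>>4)&0x7=0x6 → R6

R5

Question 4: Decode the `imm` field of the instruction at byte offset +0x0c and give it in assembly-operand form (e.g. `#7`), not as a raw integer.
#82

off 0x0c: read 52 c6 as little → 0xc652
  top 6b → 0x31 → sbi [RI]
  [9:7] rd=4 = R4
  [6:0] imm=82 = #82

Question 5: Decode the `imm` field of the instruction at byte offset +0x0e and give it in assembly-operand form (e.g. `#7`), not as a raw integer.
#72

[0e] c8 c4 → 0xc4c8
  opcode bits[15:10]=0x31: sbi/RI
  rd: (w>>7)&0x7=0x1 → R1
  imm: (w>>0)&0x7f=0x48 → #72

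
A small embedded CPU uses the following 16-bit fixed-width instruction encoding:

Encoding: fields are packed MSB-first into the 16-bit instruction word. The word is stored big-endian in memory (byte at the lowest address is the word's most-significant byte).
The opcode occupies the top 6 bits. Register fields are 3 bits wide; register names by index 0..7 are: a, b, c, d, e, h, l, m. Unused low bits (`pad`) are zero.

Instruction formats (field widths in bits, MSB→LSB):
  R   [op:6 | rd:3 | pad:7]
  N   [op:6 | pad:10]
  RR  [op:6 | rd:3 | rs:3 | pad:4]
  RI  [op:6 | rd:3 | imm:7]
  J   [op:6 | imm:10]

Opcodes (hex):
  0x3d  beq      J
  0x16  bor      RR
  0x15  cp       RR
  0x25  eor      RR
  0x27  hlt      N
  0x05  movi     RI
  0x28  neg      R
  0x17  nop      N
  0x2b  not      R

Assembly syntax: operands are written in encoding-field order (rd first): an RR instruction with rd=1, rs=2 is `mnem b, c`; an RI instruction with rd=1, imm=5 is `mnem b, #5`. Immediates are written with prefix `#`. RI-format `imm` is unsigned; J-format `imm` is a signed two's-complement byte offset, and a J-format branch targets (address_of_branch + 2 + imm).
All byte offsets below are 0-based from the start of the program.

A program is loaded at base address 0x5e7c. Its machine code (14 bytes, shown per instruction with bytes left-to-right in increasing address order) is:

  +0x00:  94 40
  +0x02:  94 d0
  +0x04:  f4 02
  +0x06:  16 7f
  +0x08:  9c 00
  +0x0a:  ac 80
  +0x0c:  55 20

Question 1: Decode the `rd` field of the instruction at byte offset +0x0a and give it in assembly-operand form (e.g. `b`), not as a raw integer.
@+0a  big-endian(ac 80) = 0xac80
  opcode bits[15:10]=0x2b: not/R
  rd: (w>>7)&0x7=0x1 → b

b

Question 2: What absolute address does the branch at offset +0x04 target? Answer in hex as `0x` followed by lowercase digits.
0x5e84

@+04  big-endian(f4 02) = 0xf402
  op=0xf402>>10=0x3d ⇒ beq (J)
  [9:0] imm=2 = #2
  target = base 0x5e7c + off 0x04 + 2 + imm 2 = 0x5e84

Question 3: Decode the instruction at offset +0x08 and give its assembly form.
hlt

[08] 9c 00 → 0x9c00
  opcode bits[15:10]=0x27: hlt/N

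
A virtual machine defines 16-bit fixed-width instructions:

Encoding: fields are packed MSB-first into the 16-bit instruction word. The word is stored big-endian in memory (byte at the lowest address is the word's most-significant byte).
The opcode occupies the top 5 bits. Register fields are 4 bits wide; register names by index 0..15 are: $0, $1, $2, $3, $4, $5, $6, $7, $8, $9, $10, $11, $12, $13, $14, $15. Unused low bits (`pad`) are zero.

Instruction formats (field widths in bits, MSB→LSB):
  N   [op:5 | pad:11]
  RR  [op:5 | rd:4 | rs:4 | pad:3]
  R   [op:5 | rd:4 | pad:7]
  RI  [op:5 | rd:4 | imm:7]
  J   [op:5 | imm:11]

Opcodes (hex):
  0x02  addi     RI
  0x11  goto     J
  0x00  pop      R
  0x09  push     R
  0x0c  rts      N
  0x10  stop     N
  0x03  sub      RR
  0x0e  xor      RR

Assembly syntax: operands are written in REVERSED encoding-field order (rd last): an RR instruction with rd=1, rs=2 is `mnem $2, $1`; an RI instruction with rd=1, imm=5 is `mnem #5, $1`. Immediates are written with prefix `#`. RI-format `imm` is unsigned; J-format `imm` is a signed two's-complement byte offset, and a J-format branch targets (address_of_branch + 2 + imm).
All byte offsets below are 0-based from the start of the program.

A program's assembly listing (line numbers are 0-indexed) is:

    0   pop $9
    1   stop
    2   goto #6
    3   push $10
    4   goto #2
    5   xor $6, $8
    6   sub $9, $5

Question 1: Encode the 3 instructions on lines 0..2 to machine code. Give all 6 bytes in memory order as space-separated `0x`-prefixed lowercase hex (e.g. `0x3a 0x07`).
0x04 0x80 0x80 0x00 0x88 0x06

line 0 (pop): pack op=0x0:5|rd=9:4|pad=0:7 = 0x0480; big→ 04 80
line 1 (stop): pack op=0x10:5|pad=0:11 = 0x8000; big→ 80 00
line 2 (goto): pack op=0x11:5|imm=6:11 = 0x8806; big→ 88 06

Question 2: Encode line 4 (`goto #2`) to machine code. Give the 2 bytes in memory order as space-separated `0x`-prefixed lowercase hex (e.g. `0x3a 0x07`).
0x88 0x02

4. goto fields op=0x11:5|imm=2:11 → word 8802h → 88 02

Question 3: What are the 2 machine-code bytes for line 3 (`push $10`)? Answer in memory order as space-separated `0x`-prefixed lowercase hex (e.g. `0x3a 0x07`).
3. push fields op=0x9:5|rd=10:4|pad=0:7 → word 4d00h → 4d 00

0x4d 0x00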